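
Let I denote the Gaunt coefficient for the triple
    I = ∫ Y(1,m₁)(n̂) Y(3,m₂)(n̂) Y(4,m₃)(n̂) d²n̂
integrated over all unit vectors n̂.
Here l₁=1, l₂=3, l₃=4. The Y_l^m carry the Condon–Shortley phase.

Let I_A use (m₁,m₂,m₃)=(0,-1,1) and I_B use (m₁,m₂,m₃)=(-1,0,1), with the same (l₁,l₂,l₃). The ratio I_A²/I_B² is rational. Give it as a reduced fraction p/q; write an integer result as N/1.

l's match ⇒ only the (l;m) 3-j factors differ between A and B.
A: triangle coeff Δ(1,3,4) = 1/252; Σ_t [0,0]: t=0:+1/48 = 1/48; (3j)²=5/84 [(1 3 4; 0 -1 1)], sign=-1
B: triangle coeff Δ(1,3,4) = 1/252; Σ_t [0,0]: t=0:+1/72 = 1/72; (3j)²=5/126 [(1 3 4; -1 0 1)], sign=-1
I_A²/I_B² = (5/84)/(5/126) = 3/2

3/2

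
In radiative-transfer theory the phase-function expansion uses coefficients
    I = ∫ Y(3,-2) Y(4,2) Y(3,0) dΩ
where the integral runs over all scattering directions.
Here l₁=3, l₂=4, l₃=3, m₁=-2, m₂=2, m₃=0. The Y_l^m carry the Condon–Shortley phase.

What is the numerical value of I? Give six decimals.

-0.044418

m-sum 0 ✓  L=10 even ✓  1≤3≤7 ✓
Π(2lᵢ+1) = 7×9×7 = 441
triangle coeff Δ(3,4,3) = 1/34650
Σ_t [1,3]: t=1:−1/72 t=2:+1/16 t=3:−1/72 = 5/144
(3j)²=2/77 [(3 4 3; 0 0 0)], sign=-1
Σ_t [3,4]: t=3:−1/72 t=4:+1/96 = -1/288
(3j)²=1/462 [(3 4 3; -2 2 0)], sign=+1
⇒ 4πI² = 3/121
I = (-1)√(3/121/(4π)) = -0.04441841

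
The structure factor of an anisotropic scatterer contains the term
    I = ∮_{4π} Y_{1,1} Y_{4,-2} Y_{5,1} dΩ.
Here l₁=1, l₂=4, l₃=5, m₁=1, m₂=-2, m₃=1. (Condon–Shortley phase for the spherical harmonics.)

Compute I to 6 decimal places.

Rules hold: Σm=0, L=10 even, 3≤5≤5.
N = 3·9·11 = 297
Δ = 0!·2!·8!/11! = 1/495
Racah Σ t=0..0: t=0:+1/576 = 1/576
⇒ 3j(1 4 5; 0 0 0)² = 5/99, sgn -1
Racah Σ t=0..0: t=0:+1/2880 = 1/2880
⇒ 3j(1 4 5; 1 -2 1)² = 2/165, sgn +1
4πI² = N·(3j₀)²·(3jₘ)² = 2/11
I = -1·√(0.181818/4π) = -0.12028562

-0.120286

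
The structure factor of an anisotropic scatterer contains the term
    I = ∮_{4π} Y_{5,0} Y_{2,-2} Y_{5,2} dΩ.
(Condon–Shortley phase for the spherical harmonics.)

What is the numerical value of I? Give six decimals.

Checks pass: Σm=0; 12 even; l₃=5∈[3,7].
(2·5+1)(2·2+1)(2·5+1) = 605
Δ: 2! 8! 2! / 13! → 1/38610
sum: t=0:+1/2880 t=1:−1/576 t=2:+1/2880 = -1/960
3j²(5 2 5; 0 0 0) = Δ·Π!·Σ² = 10/429  (sign +1)
sum: t=0:+1/2880 = 1/2880
3j²(5 2 5; 0 -2 2) = Δ·Π!·Σ² = 14/429  (sign -1)
combine: 4πI² = 605·10/429·14/429 = 700/1521
take √, sign -1: I = -0.19137248

-0.191372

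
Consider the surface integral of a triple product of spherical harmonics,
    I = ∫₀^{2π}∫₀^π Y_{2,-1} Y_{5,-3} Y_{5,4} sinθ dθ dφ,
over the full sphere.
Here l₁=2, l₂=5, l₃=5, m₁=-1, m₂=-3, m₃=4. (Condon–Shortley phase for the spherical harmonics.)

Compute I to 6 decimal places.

0.196098

m-sum 0 ✓  L=12 even ✓  3≤5≤7 ✓
Π(2lᵢ+1) = 5×11×11 = 605
triangle coeff Δ(2,5,5) = 1/38610
Σ_t [0,2]: t=0:+1/2880 t=1:−1/576 t=2:+1/2880 = -1/960
(3j)²=10/429 [(2 5 5; 0 0 0)], sign=+1
Σ_t [1,2]: t=1:−1/10080 t=2:+1/80640 = -1/11520
(3j)²=49/1430 [(2 5 5; -1 -3 4)], sign=+1
⇒ 4πI² = 245/507
I = (+1)√(245/507/(4π)) = 0.19609844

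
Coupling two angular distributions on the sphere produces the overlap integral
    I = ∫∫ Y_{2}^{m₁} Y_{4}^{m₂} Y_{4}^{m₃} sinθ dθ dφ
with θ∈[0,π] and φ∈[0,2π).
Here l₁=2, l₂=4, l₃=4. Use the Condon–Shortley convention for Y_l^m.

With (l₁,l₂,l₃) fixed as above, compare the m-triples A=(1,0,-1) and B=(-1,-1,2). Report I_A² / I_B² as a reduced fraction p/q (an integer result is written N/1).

10/81

l's match ⇒ only the (l;m) 3-j factors differ between A and B.
A: triangle coeff Δ(2,4,4) = 1/13860; Σ_t [0,1]: t=0:+1/96 t=1:−1/72 = -1/288; (3j)²=1/462 [(2 4 4; 1 0 -1)], sign=+1
B: triangle coeff Δ(2,4,4) = 1/13860; Σ_t [1,2]: t=1:−1/96 t=2:+1/240 = -1/160; (3j)²=27/1540 [(2 4 4; -1 -1 2)], sign=-1
I_A²/I_B² = (1/462)/(27/1540) = 10/81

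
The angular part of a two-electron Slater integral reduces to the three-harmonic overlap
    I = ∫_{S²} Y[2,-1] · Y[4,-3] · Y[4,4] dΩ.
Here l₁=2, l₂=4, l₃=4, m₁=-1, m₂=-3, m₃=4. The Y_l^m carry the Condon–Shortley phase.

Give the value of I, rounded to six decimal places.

Rules hold: Σm=0, L=10 even, 2≤4≤6.
N = 5·9·9 = 405
Δ = 2!·2!·6!/11! = 1/13860
Racah Σ t=0..2: t=0:+1/192 t=1:−1/36 t=2:+1/192 = -5/288
⇒ 3j(2 4 4; 0 0 0)² = 20/693, sgn -1
Racah Σ t=1..1: t=1:−1/1440 = -1/1440
⇒ 3j(2 4 4; -1 -3 4)² = 7/165, sgn -1
4πI² = N·(3j₀)²·(3jₘ)² = 60/121
I = +1·√(0.495868/4π) = 0.19864517

0.198645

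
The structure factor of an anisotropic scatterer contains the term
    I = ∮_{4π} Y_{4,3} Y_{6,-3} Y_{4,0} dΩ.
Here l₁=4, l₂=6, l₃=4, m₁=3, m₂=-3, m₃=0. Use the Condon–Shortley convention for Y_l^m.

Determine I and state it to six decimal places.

Checks pass: Σm=0; 14 even; l₃=4∈[2,10].
(2·4+1)(2·6+1)(2·4+1) = 1053
Δ: 6! 2! 6! / 15! → 1/1261260
sum: t=2:+1/4608 t=3:−1/1296 t=4:+1/4608 = -7/20736
3j²(4 6 4; 0 0 0) = Δ·Π!·Σ² = 20/1287  (sign -1)
sum: t=0:+1/25920 t=1:−1/11520 = -1/20736
3j²(4 6 4; 3 -3 0) = Δ·Π!·Σ² = 5/429  (sign -1)
combine: 4πI² = 1053·20/1287·5/429 = 300/1573
take √, sign +1: I = 0.12319450

0.123195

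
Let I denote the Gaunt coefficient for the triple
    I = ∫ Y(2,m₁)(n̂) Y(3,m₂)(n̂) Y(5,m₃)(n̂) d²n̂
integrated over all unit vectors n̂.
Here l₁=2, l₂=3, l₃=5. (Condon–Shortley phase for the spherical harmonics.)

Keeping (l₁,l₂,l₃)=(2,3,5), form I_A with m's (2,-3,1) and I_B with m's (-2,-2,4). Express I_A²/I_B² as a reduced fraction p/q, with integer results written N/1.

1/126

l's match ⇒ only the (l;m) 3-j factors differ between A and B.
A: triangle coeff Δ(2,3,5) = 1/2310; Σ_t [0,0]: t=0:+1/17280 = 1/17280; (3j)²=1/2310 [(2 3 5; 2 -3 1)], sign=+1
B: triangle coeff Δ(2,3,5) = 1/2310; Σ_t [0,0]: t=0:+1/2880 = 1/2880; (3j)²=3/55 [(2 3 5; -2 -2 4)], sign=-1
I_A²/I_B² = (1/2310)/(3/55) = 1/126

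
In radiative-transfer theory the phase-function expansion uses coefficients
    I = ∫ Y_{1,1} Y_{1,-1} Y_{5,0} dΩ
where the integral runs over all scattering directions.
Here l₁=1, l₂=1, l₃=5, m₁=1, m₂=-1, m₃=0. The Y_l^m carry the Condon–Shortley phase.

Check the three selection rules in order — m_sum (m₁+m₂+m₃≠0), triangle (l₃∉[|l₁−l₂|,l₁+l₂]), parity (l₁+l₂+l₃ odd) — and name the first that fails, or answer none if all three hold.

m₁+m₂+m₃ = 1 − 1 + 0 = 0  ✓
triangle: |1−1|=0 ≤ l₃=5 ≤ 1+1=2  ✗
parity: l₁+l₂+l₃ = 7 is odd

triangle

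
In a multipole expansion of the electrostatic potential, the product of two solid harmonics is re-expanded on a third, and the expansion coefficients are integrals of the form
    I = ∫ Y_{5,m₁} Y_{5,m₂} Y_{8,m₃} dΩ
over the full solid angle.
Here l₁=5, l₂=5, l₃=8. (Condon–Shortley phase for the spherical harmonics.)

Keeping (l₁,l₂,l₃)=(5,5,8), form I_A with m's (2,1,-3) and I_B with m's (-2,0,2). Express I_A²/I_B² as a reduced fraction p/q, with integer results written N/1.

Shared (l₁,l₂,l₃)=(5,5,8): N and (l;000)² cancel in I_A²/I_B².
A: Δ = 2!·8!·8!/19! = 1/37413090; Racah Σ t=0..2: t=0:+1/2073600 t=1:−1/1036800 t=2:+1/5806080 = -1/3225600; ⇒ 3j(5 5 8; 2 1 -3)² = 27/4199, sgn +1
B: Δ = 2!·8!·8!/19! = 1/37413090; Racah Σ t=0..2: t=0:+1/7257600 t=1:−1/829440 t=2:+1/1036800 = -1/9676800; ⇒ 3j(5 5 8; -2 0 2)² = 15/46189, sgn -1
I_A²/I_B² = (27/4199)/(15/46189) = 99/5

99/5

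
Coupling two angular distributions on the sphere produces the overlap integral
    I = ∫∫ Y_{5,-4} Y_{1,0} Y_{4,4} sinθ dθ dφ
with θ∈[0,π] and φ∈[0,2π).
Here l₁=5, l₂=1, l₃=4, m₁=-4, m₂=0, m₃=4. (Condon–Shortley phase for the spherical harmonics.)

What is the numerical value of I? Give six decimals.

0.147319

Checks pass: Σm=0; 10 even; l₃=4∈[4,6].
(2·5+1)(2·1+1)(2·4+1) = 297
Δ: 2! 8! 0! / 11! → 1/495
sum: t=1:−1/576 = -1/576
3j²(5 1 4; 0 0 0) = Δ·Π!·Σ² = 5/99  (sign -1)
sum: t=1:−1/40320 = -1/40320
3j²(5 1 4; -4 0 4) = Δ·Π!·Σ² = 1/55  (sign -1)
combine: 4πI² = 297·5/99·1/55 = 3/11
take √, sign +1: I = 0.14731920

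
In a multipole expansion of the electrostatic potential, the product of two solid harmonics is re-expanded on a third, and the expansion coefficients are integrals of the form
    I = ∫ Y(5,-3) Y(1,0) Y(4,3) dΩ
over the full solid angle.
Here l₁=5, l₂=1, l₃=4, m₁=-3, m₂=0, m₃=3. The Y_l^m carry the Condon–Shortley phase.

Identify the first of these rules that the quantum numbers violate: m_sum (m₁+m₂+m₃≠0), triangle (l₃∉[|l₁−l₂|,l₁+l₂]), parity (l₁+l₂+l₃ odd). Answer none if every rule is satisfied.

azimuthal sum: -3 + 0 + 3 = 0  ✓
4 ≤ 4 ≤ 6 (triangle on l)  ✓
L = 5 + 1 + 4 = 10 (even)  ✓

none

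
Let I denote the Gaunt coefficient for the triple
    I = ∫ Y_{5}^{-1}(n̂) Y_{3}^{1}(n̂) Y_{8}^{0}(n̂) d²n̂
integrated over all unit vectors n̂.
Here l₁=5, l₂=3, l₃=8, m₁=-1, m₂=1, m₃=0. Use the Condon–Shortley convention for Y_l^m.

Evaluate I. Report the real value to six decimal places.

0.185869

Checks pass: Σm=0; 16 even; l₃=8∈[2,8].
(2·5+1)(2·3+1)(2·8+1) = 1309
Δ: 0! 10! 6! / 17! → 1/136136
sum: t=0:+1/518400 = 1/518400
3j²(5 3 8; 0 0 0) = Δ·Π!·Σ² = 56/2431  (sign +1)
sum: t=0:+1/829440 = 1/829440
3j²(5 3 8; -1 1 0) = Δ·Π!·Σ² = 35/2431  (sign +1)
combine: 4πI² = 1309·56/2431·35/2431 = 13720/31603
take √, sign +1: I = 0.18586943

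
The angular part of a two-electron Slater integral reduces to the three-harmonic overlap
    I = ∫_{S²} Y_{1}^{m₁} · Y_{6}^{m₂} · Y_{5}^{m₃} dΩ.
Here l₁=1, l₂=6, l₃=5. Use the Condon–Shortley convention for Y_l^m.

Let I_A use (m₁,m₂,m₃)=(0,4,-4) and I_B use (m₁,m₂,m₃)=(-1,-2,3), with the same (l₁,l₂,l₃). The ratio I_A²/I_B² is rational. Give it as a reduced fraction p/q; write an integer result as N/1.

10/3

Same 1,6,5: normalisation and zero-m 3j drop out of the ratio.
A: Δ: 2! 0! 10! / 13! → 1/858; sum: t=1:−1/362880 = -1/362880; 3j²(1 6 5; 0 4 -4) = Δ·Π!·Σ² = 10/429  (sign +1)
B: Δ: 2! 0! 10! / 13! → 1/858; sum: t=2:+1/161280 = 1/161280; 3j²(1 6 5; -1 -2 3) = Δ·Π!·Σ² = 1/143  (sign +1)
I_A²/I_B² = (10/429)/(1/143) = 10/3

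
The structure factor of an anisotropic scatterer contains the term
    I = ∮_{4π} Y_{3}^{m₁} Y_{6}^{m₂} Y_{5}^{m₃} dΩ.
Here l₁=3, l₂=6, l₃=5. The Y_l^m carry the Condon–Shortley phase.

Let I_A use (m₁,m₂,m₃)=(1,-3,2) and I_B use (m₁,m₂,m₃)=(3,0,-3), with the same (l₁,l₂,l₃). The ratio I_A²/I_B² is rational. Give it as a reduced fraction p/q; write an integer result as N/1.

27/14

Same 3,6,5: normalisation and zero-m 3j drop out of the ratio.
A: Δ: 4! 2! 8! / 15! → 1/675675; sum: t=0:+1/34560 t=1:−1/8640 t=2:+1/40320 = -1/16128; 3j²(3 6 5; 1 -3 2) = Δ·Π!·Σ² = 18/1001  (sign +1)
B: Δ: 4! 2! 8! / 15! → 1/675675; sum: t=0:+1/69120 = 1/69120; 3j²(3 6 5; 3 0 -3) = Δ·Π!·Σ² = 4/429  (sign +1)
I_A²/I_B² = (18/1001)/(4/429) = 27/14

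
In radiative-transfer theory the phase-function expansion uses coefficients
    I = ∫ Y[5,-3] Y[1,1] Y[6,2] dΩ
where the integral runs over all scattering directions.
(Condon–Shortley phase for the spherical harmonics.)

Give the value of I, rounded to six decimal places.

0.100084

Checks pass: Σm=0; 12 even; l₃=6∈[4,6].
(2·5+1)(2·1+1)(2·6+1) = 429
Δ: 0! 10! 2! / 13! → 1/858
sum: t=0:+1/14400 = 1/14400
3j²(5 1 6; 0 0 0) = Δ·Π!·Σ² = 6/143  (sign +1)
sum: t=0:+1/161280 = 1/161280
3j²(5 1 6; -3 1 2) = Δ·Π!·Σ² = 1/143  (sign +1)
combine: 4πI² = 429·6/143·1/143 = 18/143
take √, sign +1: I = 0.10008369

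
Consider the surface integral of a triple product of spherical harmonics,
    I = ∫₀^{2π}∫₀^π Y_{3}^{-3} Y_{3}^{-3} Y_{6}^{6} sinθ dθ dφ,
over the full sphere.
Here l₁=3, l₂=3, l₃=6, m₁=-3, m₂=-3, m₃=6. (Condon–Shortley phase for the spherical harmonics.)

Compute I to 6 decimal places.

0.360342

m-sum 0 ✓  L=12 even ✓  0≤6≤6 ✓
Π(2lᵢ+1) = 7×7×13 = 637
triangle coeff Δ(3,3,6) = 1/12012
Σ_t [0,0]: t=0:+1/1296 = 1/1296
(3j)²=100/3003 [(3 3 6; 0 0 0)], sign=+1
Σ_t [0,0]: t=0:+1/518400 = 1/518400
(3j)²=1/13 [(3 3 6; -3 -3 6)], sign=+1
⇒ 4πI² = 700/429
I = (+1)√(700/429/(4π)) = 0.36034246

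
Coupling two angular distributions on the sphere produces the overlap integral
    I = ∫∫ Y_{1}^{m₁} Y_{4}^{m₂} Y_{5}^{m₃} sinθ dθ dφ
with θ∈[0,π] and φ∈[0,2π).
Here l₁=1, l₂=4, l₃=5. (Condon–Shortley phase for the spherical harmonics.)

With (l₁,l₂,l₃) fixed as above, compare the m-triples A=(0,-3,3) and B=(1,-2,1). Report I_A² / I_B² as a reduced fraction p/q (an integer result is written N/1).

8/3

l's match ⇒ only the (l;m) 3-j factors differ between A and B.
A: triangle coeff Δ(1,4,5) = 1/495; Σ_t [0,0]: t=0:+1/5040 = 1/5040; (3j)²=16/495 [(1 4 5; 0 -3 3)], sign=+1
B: triangle coeff Δ(1,4,5) = 1/495; Σ_t [0,0]: t=0:+1/2880 = 1/2880; (3j)²=2/165 [(1 4 5; 1 -2 1)], sign=+1
I_A²/I_B² = (16/495)/(2/165) = 8/3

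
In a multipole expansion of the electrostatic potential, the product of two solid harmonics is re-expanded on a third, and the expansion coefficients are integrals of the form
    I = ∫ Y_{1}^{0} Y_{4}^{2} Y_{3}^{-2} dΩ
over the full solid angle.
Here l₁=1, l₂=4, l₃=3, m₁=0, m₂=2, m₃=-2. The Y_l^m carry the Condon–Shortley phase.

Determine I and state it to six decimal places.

m-sum 0 ✓  L=8 even ✓  3≤3≤5 ✓
Π(2lᵢ+1) = 3×9×7 = 189
triangle coeff Δ(1,4,3) = 1/252
Σ_t [1,1]: t=1:−1/36 = -1/36
(3j)²=4/63 [(1 4 3; 0 0 0)], sign=+1
Σ_t [1,1]: t=1:−1/120 = -1/120
(3j)²=1/21 [(1 4 3; 0 2 -2)], sign=+1
⇒ 4πI² = 4/7
I = (+1)√(4/7/(4π)) = 0.21324362

0.213244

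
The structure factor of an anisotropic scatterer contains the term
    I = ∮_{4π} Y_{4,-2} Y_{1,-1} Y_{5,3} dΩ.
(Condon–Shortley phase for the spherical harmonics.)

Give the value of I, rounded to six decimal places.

Checks pass: Σm=0; 10 even; l₃=5∈[3,5].
(2·4+1)(2·1+1)(2·5+1) = 297
Δ: 0! 8! 2! / 11! → 1/495
sum: t=0:+1/576 = 1/576
3j²(4 1 5; 0 0 0) = Δ·Π!·Σ² = 5/99  (sign -1)
sum: t=0:+1/2880 = 1/2880
3j²(4 1 5; -2 -1 3) = Δ·Π!·Σ² = 28/495  (sign +1)
combine: 4πI² = 297·5/99·28/495 = 28/33
take √, sign -1: I = -0.25984664

-0.259847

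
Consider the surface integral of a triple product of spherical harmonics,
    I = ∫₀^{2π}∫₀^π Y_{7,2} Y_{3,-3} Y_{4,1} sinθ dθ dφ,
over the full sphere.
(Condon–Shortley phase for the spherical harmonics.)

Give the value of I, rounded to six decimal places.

0.061755

Rules hold: Σm=0, L=14 even, 4≤4≤10.
N = 15·7·9 = 945
Δ = 6!·8!·0!/15! = 1/45045
Racah Σ t=3..3: t=3:−1/20736 = -1/20736
⇒ 3j(7 3 4; 0 0 0)² = 35/1287, sgn -1
Racah Σ t=0..0: t=0:+1/518400 = 1/518400
⇒ 3j(7 3 4; 2 -3 1)² = 4/2145, sgn -1
4πI² = N·(3j₀)²·(3jₘ)² = 980/20449
I = +1·√(0.0479241/4π) = 0.06175499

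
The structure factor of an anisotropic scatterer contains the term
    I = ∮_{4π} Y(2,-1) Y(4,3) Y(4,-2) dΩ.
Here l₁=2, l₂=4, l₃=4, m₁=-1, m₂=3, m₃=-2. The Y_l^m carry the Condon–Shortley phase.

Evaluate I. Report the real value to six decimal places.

m-sum 0 ✓  L=10 even ✓  2≤4≤6 ✓
Π(2lᵢ+1) = 5×9×9 = 405
triangle coeff Δ(2,4,4) = 1/13860
Σ_t [0,2]: t=0:+1/192 t=1:−1/36 t=2:+1/192 = -5/288
(3j)²=20/693 [(2 4 4; 0 0 0)], sign=-1
Σ_t [1,2]: t=1:−1/1440 t=2:+1/240 = 1/288
(3j)²=5/132 [(2 4 4; -1 3 -2)], sign=+1
⇒ 4πI² = 375/847
I = (-1)√(375/847/(4π)) = -0.18770204

-0.187702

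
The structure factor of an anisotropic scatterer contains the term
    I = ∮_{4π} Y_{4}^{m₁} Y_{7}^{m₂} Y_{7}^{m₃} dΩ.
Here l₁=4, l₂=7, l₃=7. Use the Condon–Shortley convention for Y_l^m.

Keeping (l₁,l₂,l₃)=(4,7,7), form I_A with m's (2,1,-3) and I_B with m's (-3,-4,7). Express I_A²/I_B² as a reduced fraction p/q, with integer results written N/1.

l's match ⇒ only the (l;m) 3-j factors differ between A and B.
A: triangle coeff Δ(4,7,7) = 1/58198140; Σ_t [0,2]: t=0:+1/7741440 t=1:−1/1088640 t=2:+1/1658880 = -13/69672960; (3j)²=325/149226 [(4 7 7; 2 1 -3)], sign=-1
B: triangle coeff Δ(4,7,7) = 1/58198140; Σ_t [3,3]: t=3:−1/522547200 = -1/522547200; (3j)²=77/11628 [(4 7 7; -3 -4 7)], sign=-1
I_A²/I_B² = (325/149226)/(77/11628) = 1950/5929

1950/5929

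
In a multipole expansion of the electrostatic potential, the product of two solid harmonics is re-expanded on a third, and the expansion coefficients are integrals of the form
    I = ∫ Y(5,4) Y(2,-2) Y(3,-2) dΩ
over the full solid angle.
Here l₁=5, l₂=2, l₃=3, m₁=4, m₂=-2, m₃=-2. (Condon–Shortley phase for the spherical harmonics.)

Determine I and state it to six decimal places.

0.268967

Rules hold: Σm=0, L=10 even, 3≤3≤7.
N = 11·5·7 = 385
Δ = 4!·6!·0!/11! = 1/2310
Racah Σ t=2..2: t=2:+1/144 = 1/144
⇒ 3j(5 2 3; 0 0 0)² = 10/231, sgn -1
Racah Σ t=0..0: t=0:+1/2880 = 1/2880
⇒ 3j(5 2 3; 4 -2 -2)² = 3/55, sgn -1
4πI² = N·(3j₀)²·(3jₘ)² = 10/11
I = +1·√(0.909091/4π) = 0.26896683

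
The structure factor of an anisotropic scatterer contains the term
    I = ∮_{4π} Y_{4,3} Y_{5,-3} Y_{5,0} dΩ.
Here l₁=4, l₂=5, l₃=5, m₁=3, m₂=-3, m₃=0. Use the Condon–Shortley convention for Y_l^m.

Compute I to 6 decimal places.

0.130198

m-sum 0 ✓  L=14 even ✓  1≤5≤9 ✓
Π(2lᵢ+1) = 9×11×11 = 1089
triangle coeff Δ(4,5,5) = 1/3153150
Σ_t [0,4]: t=0:+1/69120 t=1:−1/1728 t=2:+1/576 t=3:−1/1728 t=4:+1/69120 = 7/11520
(3j)²=2/143 [(4 5 5; 0 0 0)], sign=-1
Σ_t [0,1]: t=0:+1/6912 t=1:−1/17280 = 1/11520
(3j)²=2/143 [(4 5 5; 3 -3 0)], sign=-1
⇒ 4πI² = 36/169
I = (+1)√(36/169/(4π)) = 0.13019760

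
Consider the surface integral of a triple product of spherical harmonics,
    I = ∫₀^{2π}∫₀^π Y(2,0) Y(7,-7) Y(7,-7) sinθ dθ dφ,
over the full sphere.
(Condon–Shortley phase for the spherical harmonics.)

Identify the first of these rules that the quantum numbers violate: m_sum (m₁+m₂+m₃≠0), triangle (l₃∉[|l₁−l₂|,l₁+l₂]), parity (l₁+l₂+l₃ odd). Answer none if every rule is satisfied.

m₁+m₂+m₃ = 0 − 7 − 7 = -14  ✗
triangle: |2−7|=5 ≤ l₃=7 ≤ 2+7=9
parity: l₁+l₂+l₃ = 16 is even

m_sum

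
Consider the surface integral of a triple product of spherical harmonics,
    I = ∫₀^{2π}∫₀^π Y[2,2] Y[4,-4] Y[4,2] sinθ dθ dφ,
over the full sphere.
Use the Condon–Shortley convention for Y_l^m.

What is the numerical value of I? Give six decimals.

Rules hold: Σm=0, L=10 even, 2≤4≤6.
N = 5·9·9 = 405
Δ = 2!·2!·6!/11! = 1/13860
Racah Σ t=0..2: t=0:+1/192 t=1:−1/36 t=2:+1/192 = -5/288
⇒ 3j(2 4 4; 0 0 0)² = 20/693, sgn -1
Racah Σ t=0..0: t=0:+1/2880 = 1/2880
⇒ 3j(2 4 4; 2 -4 2)² = 2/165, sgn +1
4πI² = N·(3j₀)²·(3jₘ)² = 120/847
I = -1·√(0.141677/4π) = -0.10618031

-0.106180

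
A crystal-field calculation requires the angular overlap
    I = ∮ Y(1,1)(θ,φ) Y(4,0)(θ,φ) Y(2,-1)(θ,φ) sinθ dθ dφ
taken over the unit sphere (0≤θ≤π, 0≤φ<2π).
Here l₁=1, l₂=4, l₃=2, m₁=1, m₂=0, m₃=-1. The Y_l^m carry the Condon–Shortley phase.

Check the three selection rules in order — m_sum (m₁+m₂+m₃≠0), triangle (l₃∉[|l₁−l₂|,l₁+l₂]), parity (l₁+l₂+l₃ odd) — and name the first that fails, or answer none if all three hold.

triangle

Σmᵢ = 0  ✓
l₃∈[|l₁−l₂|,l₁+l₂]=[3,5], have l₃=2  ✗
Σlᵢ = 7 ⇒ odd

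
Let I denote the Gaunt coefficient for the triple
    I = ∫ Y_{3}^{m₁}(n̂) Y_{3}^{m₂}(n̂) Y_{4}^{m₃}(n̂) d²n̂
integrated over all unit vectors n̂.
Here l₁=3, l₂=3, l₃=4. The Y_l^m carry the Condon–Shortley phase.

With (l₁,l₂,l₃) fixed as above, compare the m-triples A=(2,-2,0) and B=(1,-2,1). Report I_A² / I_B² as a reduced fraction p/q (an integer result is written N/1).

Same 3,3,4: normalisation and zero-m 3j drop out of the ratio.
A: Δ: 2! 4! 4! / 11! → 1/34650; sum: t=0:+1/72 t=1:−1/576 = 7/576; 3j²(3 3 4; 2 -2 0) = Δ·Π!·Σ² = 7/198  (sign +1)
B: Δ: 2! 4! 4! / 11! → 1/34650; sum: t=0:+1/48 t=1:−1/144 = 1/72; 3j²(3 3 4; 1 -2 1) = Δ·Π!·Σ² = 16/693  (sign -1)
I_A²/I_B² = (7/198)/(16/693) = 49/32

49/32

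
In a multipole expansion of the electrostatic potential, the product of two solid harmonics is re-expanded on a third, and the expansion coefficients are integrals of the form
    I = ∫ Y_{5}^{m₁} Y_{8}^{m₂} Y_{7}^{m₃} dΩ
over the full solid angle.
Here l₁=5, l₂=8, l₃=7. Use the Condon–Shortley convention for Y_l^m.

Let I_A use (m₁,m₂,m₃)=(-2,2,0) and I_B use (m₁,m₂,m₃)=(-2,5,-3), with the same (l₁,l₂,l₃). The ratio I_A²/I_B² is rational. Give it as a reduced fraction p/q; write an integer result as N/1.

5043/20020

Same 5,8,7: normalisation and zero-m 3j drop out of the ratio.
A: Δ: 6! 4! 10! / 21! → 1/814773960; sum: t=3:−1/26127360 t=4:+1/4976640 t=5:−1/6912000 t=6:+1/74649600 = 41/1306368000; 3j²(5 8 7; -2 2 0) = Δ·Π!·Σ² = 1681/692835  (sign -1)
B: Δ: 6! 4! 10! / 21! → 1/814773960; sum: t=3:−1/3135283200 t=4:+1/104509440 t=5:−1/38707200 t=6:+1/130636800 = -1/111974400; 3j²(5 8 7; -2 5 -3) = Δ·Π!·Σ² = 28/2907  (sign -1)
I_A²/I_B² = (1681/692835)/(28/2907) = 5043/20020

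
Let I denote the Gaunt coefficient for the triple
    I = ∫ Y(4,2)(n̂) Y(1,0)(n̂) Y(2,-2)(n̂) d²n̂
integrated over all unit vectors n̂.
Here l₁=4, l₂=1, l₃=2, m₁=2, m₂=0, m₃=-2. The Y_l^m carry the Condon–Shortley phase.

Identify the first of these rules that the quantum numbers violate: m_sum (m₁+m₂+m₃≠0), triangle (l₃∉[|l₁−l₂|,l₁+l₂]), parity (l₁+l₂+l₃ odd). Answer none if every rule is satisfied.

azimuthal sum: 2 + 0 − 2 = 0  ✓
3 ≤ 2 ≤ 5 (triangle on l)  ✗
L = 4 + 1 + 2 = 7 (odd)

triangle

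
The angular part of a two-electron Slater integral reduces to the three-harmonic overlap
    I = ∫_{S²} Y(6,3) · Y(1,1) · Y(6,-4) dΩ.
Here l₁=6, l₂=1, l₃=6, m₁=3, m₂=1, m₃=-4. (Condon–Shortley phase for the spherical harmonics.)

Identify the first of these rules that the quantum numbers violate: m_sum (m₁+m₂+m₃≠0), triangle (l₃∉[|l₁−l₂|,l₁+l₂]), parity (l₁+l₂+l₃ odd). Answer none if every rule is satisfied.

parity

azimuthal sum: 3 + 1 − 4 = 0  ✓
5 ≤ 6 ≤ 7 (triangle on l)  ✓
L = 6 + 1 + 6 = 13 (odd)  ✗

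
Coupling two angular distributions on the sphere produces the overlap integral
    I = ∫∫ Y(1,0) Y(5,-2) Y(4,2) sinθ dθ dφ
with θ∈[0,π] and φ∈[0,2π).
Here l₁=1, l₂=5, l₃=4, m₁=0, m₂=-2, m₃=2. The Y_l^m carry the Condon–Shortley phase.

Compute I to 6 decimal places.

Checks pass: Σm=0; 10 even; l₃=4∈[4,6].
(2·1+1)(2·5+1)(2·4+1) = 297
Δ: 2! 0! 8! / 11! → 1/495
sum: t=1:−1/576 = -1/576
3j²(1 5 4; 0 0 0) = Δ·Π!·Σ² = 5/99  (sign -1)
sum: t=1:−1/1440 = -1/1440
3j²(1 5 4; 0 -2 2) = Δ·Π!·Σ² = 7/165  (sign -1)
combine: 4πI² = 297·5/99·7/165 = 7/11
take √, sign +1: I = 0.22503380

0.225034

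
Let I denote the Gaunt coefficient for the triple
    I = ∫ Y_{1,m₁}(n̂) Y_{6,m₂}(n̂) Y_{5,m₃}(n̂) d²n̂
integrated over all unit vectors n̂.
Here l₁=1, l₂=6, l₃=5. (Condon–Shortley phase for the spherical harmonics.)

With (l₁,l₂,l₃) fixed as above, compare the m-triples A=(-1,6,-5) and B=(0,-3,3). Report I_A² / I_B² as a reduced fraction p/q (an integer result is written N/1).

l's match ⇒ only the (l;m) 3-j factors differ between A and B.
A: triangle coeff Δ(1,6,5) = 1/858; Σ_t [2,2]: t=2:+1/7257600 = 1/7257600; (3j)²=1/13 [(1 6 5; -1 6 -5)], sign=+1
B: triangle coeff Δ(1,6,5) = 1/858; Σ_t [1,1]: t=1:−1/80640 = -1/80640; (3j)²=9/286 [(1 6 5; 0 -3 3)], sign=-1
I_A²/I_B² = (1/13)/(9/286) = 22/9

22/9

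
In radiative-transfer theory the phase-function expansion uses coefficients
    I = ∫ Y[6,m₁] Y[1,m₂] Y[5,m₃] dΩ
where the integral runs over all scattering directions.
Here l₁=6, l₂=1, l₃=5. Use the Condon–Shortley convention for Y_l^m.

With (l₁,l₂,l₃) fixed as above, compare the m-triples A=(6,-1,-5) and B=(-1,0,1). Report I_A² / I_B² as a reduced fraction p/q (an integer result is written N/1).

66/35

l's match ⇒ only the (l;m) 3-j factors differ between A and B.
A: triangle coeff Δ(6,1,5) = 1/858; Σ_t [0,0]: t=0:+1/7257600 = 1/7257600; (3j)²=1/13 [(6 1 5; 6 -1 -5)], sign=+1
B: triangle coeff Δ(6,1,5) = 1/858; Σ_t [1,1]: t=1:−1/17280 = -1/17280; (3j)²=35/858 [(6 1 5; -1 0 1)], sign=-1
I_A²/I_B² = (1/13)/(35/858) = 66/35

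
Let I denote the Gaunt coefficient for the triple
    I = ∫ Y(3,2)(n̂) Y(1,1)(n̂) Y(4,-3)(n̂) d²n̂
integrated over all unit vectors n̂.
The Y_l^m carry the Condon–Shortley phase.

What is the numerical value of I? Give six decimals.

-0.282095

Checks pass: Σm=0; 8 even; l₃=4∈[2,4].
(2·3+1)(2·1+1)(2·4+1) = 189
Δ: 0! 6! 2! / 9! → 1/252
sum: t=0:+1/36 = 1/36
3j²(3 1 4; 0 0 0) = Δ·Π!·Σ² = 4/63  (sign +1)
sum: t=0:+1/240 = 1/240
3j²(3 1 4; 2 1 -3) = Δ·Π!·Σ² = 1/12  (sign -1)
combine: 4πI² = 189·4/63·1/12 = 1/1
take √, sign -1: I = -0.28209479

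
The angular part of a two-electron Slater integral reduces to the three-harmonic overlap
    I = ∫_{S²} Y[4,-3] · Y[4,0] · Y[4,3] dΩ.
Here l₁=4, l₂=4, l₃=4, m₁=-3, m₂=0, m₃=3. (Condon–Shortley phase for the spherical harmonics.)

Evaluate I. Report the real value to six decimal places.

0.159788

m-sum 0 ✓  L=12 even ✓  0≤4≤8 ✓
Π(2lᵢ+1) = 9×9×9 = 729
triangle coeff Δ(4,4,4) = 1/450450
Σ_t [0,4]: t=0:+1/13824 t=1:−1/216 t=2:+1/64 t=3:−1/216 t=4:+1/13824 = 5/768
(3j)²=18/1001 [(4 4 4; 0 0 0)], sign=+1
Σ_t [3,4]: t=3:−1/864 t=4:+1/3456 = -1/1152
(3j)²=7/286 [(4 4 4; -3 0 3)], sign=+1
⇒ 4πI² = 6561/20449
I = (+1)√(6561/20449/(4π)) = 0.15978796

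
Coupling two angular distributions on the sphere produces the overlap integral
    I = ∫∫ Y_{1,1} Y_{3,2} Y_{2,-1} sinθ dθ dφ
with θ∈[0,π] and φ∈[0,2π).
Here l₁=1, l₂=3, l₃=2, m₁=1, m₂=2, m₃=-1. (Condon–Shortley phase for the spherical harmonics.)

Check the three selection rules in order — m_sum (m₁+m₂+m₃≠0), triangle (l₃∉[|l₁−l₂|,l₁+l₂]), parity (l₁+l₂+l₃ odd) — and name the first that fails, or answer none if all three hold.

Σmᵢ = 2  ✗
l₃∈[|l₁−l₂|,l₁+l₂]=[2,4], have l₃=2
Σlᵢ = 6 ⇒ even

m_sum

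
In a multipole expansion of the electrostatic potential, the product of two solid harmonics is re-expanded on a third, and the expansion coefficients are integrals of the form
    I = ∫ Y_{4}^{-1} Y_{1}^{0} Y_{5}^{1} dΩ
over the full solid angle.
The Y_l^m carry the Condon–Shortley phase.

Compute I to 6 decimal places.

-0.240571

m-sum 0 ✓  L=10 even ✓  3≤5≤5 ✓
Π(2lᵢ+1) = 9×3×11 = 297
triangle coeff Δ(4,1,5) = 1/495
Σ_t [0,0]: t=0:+1/576 = 1/576
(3j)²=5/99 [(4 1 5; 0 0 0)], sign=-1
Σ_t [0,0]: t=0:+1/720 = 1/720
(3j)²=8/165 [(4 1 5; -1 0 1)], sign=+1
⇒ 4πI² = 8/11
I = (-1)√(8/11/(4π)) = -0.24057125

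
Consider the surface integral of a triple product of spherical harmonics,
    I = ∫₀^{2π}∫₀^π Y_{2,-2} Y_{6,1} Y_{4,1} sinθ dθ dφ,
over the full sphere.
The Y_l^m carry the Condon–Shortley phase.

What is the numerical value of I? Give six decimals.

Rules hold: Σm=0, L=12 even, 4≤4≤8.
N = 5·13·9 = 585
Δ = 4!·0!·8!/13! = 1/6435
Racah Σ t=2..2: t=2:+1/2304 = 1/2304
⇒ 3j(2 6 4; 0 0 0)² = 5/143, sgn +1
Racah Σ t=4..4: t=4:+1/17280 = 1/17280
⇒ 3j(2 6 4; -2 1 1)² = 7/1287, sgn -1
4πI² = N·(3j₀)²·(3jₘ)² = 175/1573
I = -1·√(0.111252/4π) = -0.09409136

-0.094091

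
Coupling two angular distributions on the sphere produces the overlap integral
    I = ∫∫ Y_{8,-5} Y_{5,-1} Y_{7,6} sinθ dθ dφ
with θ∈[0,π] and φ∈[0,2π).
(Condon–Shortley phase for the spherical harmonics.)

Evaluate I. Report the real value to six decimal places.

m-sum 0 ✓  L=20 even ✓  3≤7≤13 ✓
Π(2lᵢ+1) = 17×11×15 = 2805
triangle coeff Δ(8,5,7) = 1/814773960
Σ_t [1,5]: t=1:−1/87091200 t=2:+1/4976640 t=3:−1/2073600 t=4:+1/4976640 t=5:−1/87091200 = -1/9676800
(3j)²=360/46189 [(8 5 7; 0 0 0)], sign=+1
Σ_t [3,4]: t=3:−1/783820800 t=4:+1/418037760 = 1/895795200
(3j)²=143/23256 [(8 5 7; -5 -1 6)], sign=-1
⇒ 4πI² = 825/6137
I = (-1)√(825/6137/(4π)) = -0.10342939

-0.103429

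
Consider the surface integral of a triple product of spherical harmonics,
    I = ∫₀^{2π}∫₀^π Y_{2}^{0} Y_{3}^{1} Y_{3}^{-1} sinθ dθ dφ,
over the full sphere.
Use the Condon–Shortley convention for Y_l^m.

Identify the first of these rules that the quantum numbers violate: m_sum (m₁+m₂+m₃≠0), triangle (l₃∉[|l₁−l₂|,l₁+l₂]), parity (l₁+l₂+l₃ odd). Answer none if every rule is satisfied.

none

Σmᵢ = 0  ✓
l₃∈[|l₁−l₂|,l₁+l₂]=[1,5], have l₃=3  ✓
Σlᵢ = 8 ⇒ even  ✓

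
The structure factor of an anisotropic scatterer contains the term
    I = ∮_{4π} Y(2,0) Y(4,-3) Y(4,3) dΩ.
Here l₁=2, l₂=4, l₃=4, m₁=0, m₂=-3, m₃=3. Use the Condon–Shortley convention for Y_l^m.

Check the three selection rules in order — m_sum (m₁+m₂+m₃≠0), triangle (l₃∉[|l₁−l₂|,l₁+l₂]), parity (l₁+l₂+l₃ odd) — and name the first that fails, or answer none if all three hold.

azimuthal sum: 0 − 3 + 3 = 0  ✓
2 ≤ 4 ≤ 6 (triangle on l)  ✓
L = 2 + 4 + 4 = 10 (even)  ✓

none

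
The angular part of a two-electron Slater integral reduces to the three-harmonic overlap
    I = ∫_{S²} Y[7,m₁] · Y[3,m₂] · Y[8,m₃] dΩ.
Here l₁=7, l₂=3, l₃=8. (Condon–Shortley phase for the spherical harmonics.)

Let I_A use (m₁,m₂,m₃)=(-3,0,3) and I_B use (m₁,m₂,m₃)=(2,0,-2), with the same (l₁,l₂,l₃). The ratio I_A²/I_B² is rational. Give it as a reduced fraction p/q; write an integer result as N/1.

l's match ⇒ only the (l;m) 3-j factors differ between A and B.
A: triangle coeff Δ(7,3,8) = 1/5290740; Σ_t [0,2]: t=0:+1/87091200 t=1:−1/8709120 t=2:+1/11612160 = -1/58060800; (3j)²=99/117572 [(7 3 8; -3 0 3)], sign=+1
B: triangle coeff Δ(7,3,8) = 1/5290740; Σ_t [0,2]: t=0:+1/7257600 t=1:−1/3870720 t=2:+1/26127360 = -43/522547200; (3j)²=1849/352716 [(7 3 8; 2 0 -2)], sign=-1
I_A²/I_B² = (99/117572)/(1849/352716) = 297/1849

297/1849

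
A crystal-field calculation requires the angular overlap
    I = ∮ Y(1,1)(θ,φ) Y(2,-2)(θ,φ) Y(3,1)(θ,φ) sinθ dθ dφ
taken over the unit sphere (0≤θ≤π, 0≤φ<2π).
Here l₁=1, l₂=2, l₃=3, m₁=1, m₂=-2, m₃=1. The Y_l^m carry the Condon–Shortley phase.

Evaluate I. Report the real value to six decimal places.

Rules hold: Σm=0, L=6 even, 1≤3≤3.
N = 3·5·7 = 105
Δ = 0!·2!·4!/7! = 1/105
Racah Σ t=0..0: t=0:+1/4 = 1/4
⇒ 3j(1 2 3; 0 0 0)² = 3/35, sgn -1
Racah Σ t=0..0: t=0:+1/48 = 1/48
⇒ 3j(1 2 3; 1 -2 1)² = 1/105, sgn +1
4πI² = N·(3j₀)²·(3jₘ)² = 3/35
I = -1·√(0.0857143/4π) = -0.08258890

-0.082589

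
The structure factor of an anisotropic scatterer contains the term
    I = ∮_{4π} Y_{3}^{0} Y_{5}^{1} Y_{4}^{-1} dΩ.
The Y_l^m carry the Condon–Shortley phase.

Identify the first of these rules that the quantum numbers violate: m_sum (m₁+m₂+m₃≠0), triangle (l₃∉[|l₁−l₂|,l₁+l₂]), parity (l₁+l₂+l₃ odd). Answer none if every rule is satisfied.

azimuthal sum: 0 + 1 − 1 = 0  ✓
2 ≤ 4 ≤ 8 (triangle on l)  ✓
L = 3 + 5 + 4 = 12 (even)  ✓

none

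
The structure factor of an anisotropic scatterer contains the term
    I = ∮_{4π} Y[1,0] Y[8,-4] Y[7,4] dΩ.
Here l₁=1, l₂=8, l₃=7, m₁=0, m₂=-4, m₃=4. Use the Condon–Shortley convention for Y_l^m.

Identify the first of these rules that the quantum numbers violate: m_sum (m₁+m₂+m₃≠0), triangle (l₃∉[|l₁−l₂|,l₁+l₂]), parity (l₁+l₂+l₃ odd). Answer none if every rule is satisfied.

m₁+m₂+m₃ = 0 − 4 + 4 = 0  ✓
triangle: |1−8|=7 ≤ l₃=7 ≤ 1+8=9  ✓
parity: l₁+l₂+l₃ = 16 is even  ✓

none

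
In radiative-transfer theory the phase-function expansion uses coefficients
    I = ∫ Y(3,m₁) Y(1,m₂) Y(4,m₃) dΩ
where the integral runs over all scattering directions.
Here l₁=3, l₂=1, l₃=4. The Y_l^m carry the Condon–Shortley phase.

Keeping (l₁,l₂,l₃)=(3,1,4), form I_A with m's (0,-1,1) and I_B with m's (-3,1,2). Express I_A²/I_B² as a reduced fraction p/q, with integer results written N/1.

10/1

Same 3,1,4: normalisation and zero-m 3j drop out of the ratio.
A: Δ: 0! 6! 2! / 9! → 1/252; sum: t=0:+1/72 = 1/72; 3j²(3 1 4; 0 -1 1) = Δ·Π!·Σ² = 5/126  (sign -1)
B: Δ: 0! 6! 2! / 9! → 1/252; sum: t=0:+1/1440 = 1/1440; 3j²(3 1 4; -3 1 2) = Δ·Π!·Σ² = 1/252  (sign +1)
I_A²/I_B² = (5/126)/(1/252) = 10/1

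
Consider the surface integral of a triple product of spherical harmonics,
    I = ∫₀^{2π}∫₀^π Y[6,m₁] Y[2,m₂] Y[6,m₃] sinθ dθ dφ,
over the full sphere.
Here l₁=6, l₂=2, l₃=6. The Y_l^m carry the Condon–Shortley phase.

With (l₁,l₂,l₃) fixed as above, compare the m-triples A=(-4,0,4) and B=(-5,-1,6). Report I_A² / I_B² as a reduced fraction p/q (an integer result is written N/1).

Shared (l₁,l₂,l₃)=(6,2,6): N and (l;000)² cancel in I_A²/I_B².
A: Δ = 2!·10!·2!/15! = 1/90090; Racah Σ t=0..2: t=0:+1/14515200 t=1:−1/362880 t=2:+1/322560 = 1/2419200; ⇒ 3j(6 2 6; -4 0 4)² = 2/5005, sgn +1
B: Δ = 2!·10!·2!/15! = 1/90090; Racah Σ t=1..1: t=1:−1/7257600 = -1/7257600; ⇒ 3j(6 2 6; -5 -1 6)² = 11/455, sgn -1
I_A²/I_B² = (2/5005)/(11/455) = 2/121

2/121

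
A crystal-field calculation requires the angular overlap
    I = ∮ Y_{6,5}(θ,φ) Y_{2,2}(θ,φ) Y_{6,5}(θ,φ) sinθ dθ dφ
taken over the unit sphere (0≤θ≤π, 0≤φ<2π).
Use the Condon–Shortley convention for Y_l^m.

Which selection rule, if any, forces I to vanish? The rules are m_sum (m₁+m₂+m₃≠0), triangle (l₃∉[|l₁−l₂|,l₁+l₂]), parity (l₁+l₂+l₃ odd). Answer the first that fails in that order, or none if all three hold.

azimuthal sum: 5 + 2 + 5 = 12  ✗
4 ≤ 6 ≤ 8 (triangle on l)
L = 6 + 2 + 6 = 14 (even)

m_sum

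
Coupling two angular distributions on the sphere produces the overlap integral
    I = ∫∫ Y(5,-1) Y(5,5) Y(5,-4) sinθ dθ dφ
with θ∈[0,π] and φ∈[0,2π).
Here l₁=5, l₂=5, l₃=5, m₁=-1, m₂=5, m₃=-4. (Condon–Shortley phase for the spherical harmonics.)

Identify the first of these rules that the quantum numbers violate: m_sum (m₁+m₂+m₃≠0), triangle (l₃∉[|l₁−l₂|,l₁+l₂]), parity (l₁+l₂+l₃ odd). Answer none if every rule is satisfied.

parity

azimuthal sum: -1 + 5 − 4 = 0  ✓
0 ≤ 5 ≤ 10 (triangle on l)  ✓
L = 5 + 5 + 5 = 15 (odd)  ✗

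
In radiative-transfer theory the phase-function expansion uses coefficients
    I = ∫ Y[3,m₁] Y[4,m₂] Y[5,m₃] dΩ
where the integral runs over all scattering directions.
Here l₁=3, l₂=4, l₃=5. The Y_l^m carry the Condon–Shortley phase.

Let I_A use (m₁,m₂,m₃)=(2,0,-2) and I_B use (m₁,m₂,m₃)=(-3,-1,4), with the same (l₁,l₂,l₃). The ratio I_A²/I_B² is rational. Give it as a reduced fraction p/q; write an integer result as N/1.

Shared (l₁,l₂,l₃)=(3,4,5): N and (l;000)² cancel in I_A²/I_B².
A: Δ = 2!·4!·6!/13! = 1/180180; Racah Σ t=0..1: t=0:+1/576 t=1:−1/864 = 1/1728; ⇒ 3j(3 4 5; 2 0 -2)² = 5/1287, sgn -1
B: Δ = 2!·4!·6!/13! = 1/180180; Racah Σ t=2..2: t=2:+1/5760 = 1/5760; ⇒ 3j(3 4 5; -3 -1 4)² = 9/286, sgn -1
I_A²/I_B² = (5/1287)/(9/286) = 10/81

10/81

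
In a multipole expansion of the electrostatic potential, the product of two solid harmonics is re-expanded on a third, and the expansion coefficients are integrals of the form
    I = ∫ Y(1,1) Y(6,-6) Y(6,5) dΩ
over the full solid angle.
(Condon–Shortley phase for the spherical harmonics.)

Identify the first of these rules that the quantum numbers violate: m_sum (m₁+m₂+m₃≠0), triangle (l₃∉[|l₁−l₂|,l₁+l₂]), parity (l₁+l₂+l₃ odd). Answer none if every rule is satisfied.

azimuthal sum: 1 − 6 + 5 = 0  ✓
5 ≤ 6 ≤ 7 (triangle on l)  ✓
L = 1 + 6 + 6 = 13 (odd)  ✗

parity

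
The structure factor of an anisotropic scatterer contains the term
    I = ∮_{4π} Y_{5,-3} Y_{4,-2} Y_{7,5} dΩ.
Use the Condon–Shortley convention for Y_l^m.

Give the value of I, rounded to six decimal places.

Checks pass: Σm=0; 16 even; l₃=7∈[1,9].
(2·5+1)(2·4+1)(2·7+1) = 1485
Δ: 2! 8! 6! / 17! → 1/6126120
sum: t=0:+1/69120 t=1:−1/20736 t=2:+1/69120 = -1/51840
3j²(5 4 7; 0 0 0) = Δ·Π!·Σ² = 280/21879  (sign +1)
sum: t=0:+1/3870720 t=1:−1/604800 t=2:+1/2073600 = -53/58060800
3j²(5 4 7; -3 -2 5) = Δ·Π!·Σ² = 2809/185640  (sign -1)
combine: 4πI² = 1485·280/21879·2809/185640 = 14045/48841
take √, sign -1: I = -0.15127378

-0.151274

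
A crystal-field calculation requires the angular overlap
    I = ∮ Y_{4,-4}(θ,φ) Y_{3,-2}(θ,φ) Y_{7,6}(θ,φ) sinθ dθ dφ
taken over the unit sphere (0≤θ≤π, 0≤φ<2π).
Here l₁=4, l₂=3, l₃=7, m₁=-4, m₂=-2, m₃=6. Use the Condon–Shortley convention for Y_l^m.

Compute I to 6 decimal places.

0.241725

m-sum 0 ✓  L=14 even ✓  1≤7≤7 ✓
Π(2lᵢ+1) = 9×7×15 = 945
triangle coeff Δ(4,3,7) = 1/45045
Σ_t [0,0]: t=0:+1/20736 = 1/20736
(3j)²=35/1287 [(4 3 7; 0 0 0)], sign=-1
Σ_t [0,0]: t=0:+1/4838400 = 1/4838400
(3j)²=1/35 [(4 3 7; -4 -2 6)], sign=-1
⇒ 4πI² = 105/143
I = (+1)√(105/143/(4π)) = 0.24172507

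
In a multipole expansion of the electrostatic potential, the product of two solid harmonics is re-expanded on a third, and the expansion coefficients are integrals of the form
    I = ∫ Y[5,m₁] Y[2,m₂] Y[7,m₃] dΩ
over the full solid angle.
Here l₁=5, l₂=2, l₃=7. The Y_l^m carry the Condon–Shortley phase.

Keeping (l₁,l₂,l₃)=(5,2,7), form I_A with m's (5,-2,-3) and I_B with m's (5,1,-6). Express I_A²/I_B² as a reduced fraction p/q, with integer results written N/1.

1/286

Shared (l₁,l₂,l₃)=(5,2,7): N and (l;000)² cancel in I_A²/I_B².
A: Δ = 0!·10!·4!/15! = 1/15015; Racah Σ t=0..0: t=0:+1/87091200 = 1/87091200; ⇒ 3j(5 2 7; 5 -2 -3)² = 1/15015, sgn +1
B: Δ = 0!·10!·4!/15! = 1/15015; Racah Σ t=0..0: t=0:+1/21772800 = 1/21772800; ⇒ 3j(5 2 7; 5 1 -6)² = 2/105, sgn -1
I_A²/I_B² = (1/15015)/(2/105) = 1/286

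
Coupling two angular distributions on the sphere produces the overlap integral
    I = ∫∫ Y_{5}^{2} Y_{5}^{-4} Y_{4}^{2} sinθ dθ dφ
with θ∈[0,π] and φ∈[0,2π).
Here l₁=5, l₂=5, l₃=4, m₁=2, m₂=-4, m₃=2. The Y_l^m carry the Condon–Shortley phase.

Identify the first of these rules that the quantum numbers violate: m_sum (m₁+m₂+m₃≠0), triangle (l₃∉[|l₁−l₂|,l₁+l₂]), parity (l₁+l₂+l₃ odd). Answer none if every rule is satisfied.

none

azimuthal sum: 2 − 4 + 2 = 0  ✓
0 ≤ 4 ≤ 10 (triangle on l)  ✓
L = 5 + 5 + 4 = 14 (even)  ✓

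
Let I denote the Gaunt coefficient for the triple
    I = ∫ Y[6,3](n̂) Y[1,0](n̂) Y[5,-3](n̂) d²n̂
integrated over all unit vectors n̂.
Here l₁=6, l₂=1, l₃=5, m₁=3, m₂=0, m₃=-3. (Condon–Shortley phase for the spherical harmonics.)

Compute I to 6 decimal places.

-0.212310

Checks pass: Σm=0; 12 even; l₃=5∈[5,7].
(2·6+1)(2·1+1)(2·5+1) = 429
Δ: 2! 10! 0! / 13! → 1/858
sum: t=1:−1/14400 = -1/14400
3j²(6 1 5; 0 0 0) = Δ·Π!·Σ² = 6/143  (sign +1)
sum: t=1:−1/80640 = -1/80640
3j²(6 1 5; 3 0 -3) = Δ·Π!·Σ² = 9/286  (sign -1)
combine: 4πI² = 429·6/143·9/286 = 81/143
take √, sign -1: I = -0.21230956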